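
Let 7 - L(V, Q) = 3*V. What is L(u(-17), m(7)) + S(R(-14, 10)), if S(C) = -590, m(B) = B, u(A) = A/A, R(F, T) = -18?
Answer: -586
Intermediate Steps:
u(A) = 1
L(V, Q) = 7 - 3*V
L(u(-17), m(7)) + S(R(-14, 10)) = (7 - 3*1) - 590 = (7 - 3) - 590 = 4 - 590 = -586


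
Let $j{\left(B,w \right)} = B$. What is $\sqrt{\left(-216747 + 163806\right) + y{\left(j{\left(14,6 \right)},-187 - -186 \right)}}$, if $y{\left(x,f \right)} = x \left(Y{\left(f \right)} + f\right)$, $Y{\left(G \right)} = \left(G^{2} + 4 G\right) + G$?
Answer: $i \sqrt{53011} \approx 230.24 i$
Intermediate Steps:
$Y{\left(G \right)} = G^{2} + 5 G$
$y{\left(x,f \right)} = x \left(f + f \left(5 + f\right)\right)$ ($y{\left(x,f \right)} = x \left(f \left(5 + f\right) + f\right) = x \left(f + f \left(5 + f\right)\right)$)
$\sqrt{\left(-216747 + 163806\right) + y{\left(j{\left(14,6 \right)},-187 - -186 \right)}} = \sqrt{\left(-216747 + 163806\right) + \left(-187 - -186\right) 14 \left(6 - 1\right)} = \sqrt{-52941 + \left(-187 + 186\right) 14 \left(6 + \left(-187 + 186\right)\right)} = \sqrt{-52941 - 14 \left(6 - 1\right)} = \sqrt{-52941 - 14 \cdot 5} = \sqrt{-52941 - 70} = \sqrt{-53011} = i \sqrt{53011}$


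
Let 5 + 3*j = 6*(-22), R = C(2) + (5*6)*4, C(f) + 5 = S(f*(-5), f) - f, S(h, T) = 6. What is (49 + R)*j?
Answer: -7672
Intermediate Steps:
C(f) = 1 - f (C(f) = -5 + (6 - f) = 1 - f)
R = 119 (R = (1 - 1*2) + (5*6)*4 = (1 - 2) + 30*4 = -1 + 120 = 119)
j = -137/3 (j = -5/3 + (6*(-22))/3 = -5/3 + (⅓)*(-132) = -5/3 - 44 = -137/3 ≈ -45.667)
(49 + R)*j = (49 + 119)*(-137/3) = 168*(-137/3) = -7672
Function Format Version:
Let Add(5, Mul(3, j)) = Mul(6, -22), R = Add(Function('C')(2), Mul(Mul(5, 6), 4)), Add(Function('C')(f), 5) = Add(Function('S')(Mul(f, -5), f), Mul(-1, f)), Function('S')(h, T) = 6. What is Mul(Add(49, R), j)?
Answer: -7672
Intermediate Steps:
Function('C')(f) = Add(1, Mul(-1, f)) (Function('C')(f) = Add(-5, Add(6, Mul(-1, f))) = Add(1, Mul(-1, f)))
R = 119 (R = Add(Add(1, Mul(-1, 2)), Mul(Mul(5, 6), 4)) = Add(Add(1, -2), Mul(30, 4)) = Add(-1, 120) = 119)
j = Rational(-137, 3) (j = Add(Rational(-5, 3), Mul(Rational(1, 3), Mul(6, -22))) = Add(Rational(-5, 3), Mul(Rational(1, 3), -132)) = Add(Rational(-5, 3), -44) = Rational(-137, 3) ≈ -45.667)
Mul(Add(49, R), j) = Mul(Add(49, 119), Rational(-137, 3)) = Mul(168, Rational(-137, 3)) = -7672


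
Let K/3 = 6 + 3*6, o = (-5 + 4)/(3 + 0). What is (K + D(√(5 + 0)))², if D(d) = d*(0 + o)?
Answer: (216 - √5)²/9 ≈ 5077.2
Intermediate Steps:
o = -⅓ (o = -1/3 = -1*⅓ = -⅓ ≈ -0.33333)
D(d) = -d/3 (D(d) = d*(0 - ⅓) = d*(-⅓) = -d/3)
K = 72 (K = 3*(6 + 3*6) = 3*(6 + 18) = 3*24 = 72)
(K + D(√(5 + 0)))² = (72 - √(5 + 0)/3)² = (72 - √5/3)²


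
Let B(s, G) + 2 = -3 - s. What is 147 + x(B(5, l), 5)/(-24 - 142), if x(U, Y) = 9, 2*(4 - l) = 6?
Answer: 24393/166 ≈ 146.95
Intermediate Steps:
l = 1 (l = 4 - ½*6 = 4 - 3 = 1)
B(s, G) = -5 - s (B(s, G) = -2 + (-3 - s) = -5 - s)
147 + x(B(5, l), 5)/(-24 - 142) = 147 + 9/(-24 - 142) = 147 + 9/(-166) = 147 - 1/166*9 = 147 - 9/166 = 24393/166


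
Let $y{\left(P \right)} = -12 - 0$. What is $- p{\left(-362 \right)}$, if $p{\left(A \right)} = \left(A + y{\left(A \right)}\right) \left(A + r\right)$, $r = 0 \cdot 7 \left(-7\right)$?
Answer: $-135388$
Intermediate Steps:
$y{\left(P \right)} = -12$ ($y{\left(P \right)} = -12 + 0 = -12$)
$r = 0$ ($r = 0 \left(-7\right) = 0$)
$p{\left(A \right)} = A \left(-12 + A\right)$ ($p{\left(A \right)} = \left(A - 12\right) \left(A + 0\right) = \left(-12 + A\right) A = A \left(-12 + A\right)$)
$- p{\left(-362 \right)} = - \left(-362\right) \left(-12 - 362\right) = - \left(-362\right) \left(-374\right) = \left(-1\right) 135388 = -135388$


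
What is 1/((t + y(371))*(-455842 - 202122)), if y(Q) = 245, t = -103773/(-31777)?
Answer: -31777/5190768795032 ≈ -6.1218e-9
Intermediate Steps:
t = 103773/31777 (t = -103773*(-1/31777) = 103773/31777 ≈ 3.2657)
1/((t + y(371))*(-455842 - 202122)) = 1/((103773/31777 + 245)*(-455842 - 202122)) = 1/((7889138/31777)*(-657964)) = 1/(-5190768795032/31777) = -31777/5190768795032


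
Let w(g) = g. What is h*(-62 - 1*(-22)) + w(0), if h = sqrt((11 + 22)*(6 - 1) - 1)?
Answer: -80*sqrt(41) ≈ -512.25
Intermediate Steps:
h = 2*sqrt(41) (h = sqrt(33*5 - 1) = sqrt(165 - 1) = sqrt(164) = 2*sqrt(41) ≈ 12.806)
h*(-62 - 1*(-22)) + w(0) = (2*sqrt(41))*(-62 - 1*(-22)) + 0 = (2*sqrt(41))*(-62 + 22) + 0 = (2*sqrt(41))*(-40) + 0 = -80*sqrt(41) + 0 = -80*sqrt(41)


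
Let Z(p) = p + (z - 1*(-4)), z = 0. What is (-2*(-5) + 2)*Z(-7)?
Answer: -36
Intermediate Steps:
Z(p) = 4 + p (Z(p) = p + (0 - 1*(-4)) = p + (0 + 4) = p + 4 = 4 + p)
(-2*(-5) + 2)*Z(-7) = (-2*(-5) + 2)*(4 - 7) = (10 + 2)*(-3) = 12*(-3) = -36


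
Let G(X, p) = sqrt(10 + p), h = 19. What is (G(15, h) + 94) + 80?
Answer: 174 + sqrt(29) ≈ 179.39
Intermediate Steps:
(G(15, h) + 94) + 80 = (sqrt(10 + 19) + 94) + 80 = (sqrt(29) + 94) + 80 = (94 + sqrt(29)) + 80 = 174 + sqrt(29)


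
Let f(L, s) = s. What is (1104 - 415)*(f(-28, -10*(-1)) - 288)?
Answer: -191542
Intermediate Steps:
(1104 - 415)*(f(-28, -10*(-1)) - 288) = (1104 - 415)*(-10*(-1) - 288) = 689*(10 - 288) = 689*(-278) = -191542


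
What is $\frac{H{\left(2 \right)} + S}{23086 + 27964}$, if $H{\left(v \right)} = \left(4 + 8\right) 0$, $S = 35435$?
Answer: $\frac{7087}{10210} \approx 0.69412$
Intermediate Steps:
$H{\left(v \right)} = 0$ ($H{\left(v \right)} = 12 \cdot 0 = 0$)
$\frac{H{\left(2 \right)} + S}{23086 + 27964} = \frac{0 + 35435}{23086 + 27964} = \frac{35435}{51050} = 35435 \cdot \frac{1}{51050} = \frac{7087}{10210}$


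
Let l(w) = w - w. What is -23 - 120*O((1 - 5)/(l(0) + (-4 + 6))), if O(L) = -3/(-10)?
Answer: -59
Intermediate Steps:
l(w) = 0
O(L) = 3/10 (O(L) = -3*(-⅒) = 3/10)
-23 - 120*O((1 - 5)/(l(0) + (-4 + 6))) = -23 - 120*3/10 = -23 - 36 = -59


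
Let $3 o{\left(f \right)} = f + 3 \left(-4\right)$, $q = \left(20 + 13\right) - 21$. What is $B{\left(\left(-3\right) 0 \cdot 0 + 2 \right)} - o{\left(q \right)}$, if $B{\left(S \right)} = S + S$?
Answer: $4$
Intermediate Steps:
$B{\left(S \right)} = 2 S$
$q = 12$ ($q = 33 - 21 = 12$)
$o{\left(f \right)} = -4 + \frac{f}{3}$ ($o{\left(f \right)} = \frac{f + 3 \left(-4\right)}{3} = \frac{f - 12}{3} = \frac{-12 + f}{3} = -4 + \frac{f}{3}$)
$B{\left(\left(-3\right) 0 \cdot 0 + 2 \right)} - o{\left(q \right)} = 2 \left(\left(-3\right) 0 \cdot 0 + 2\right) - \left(-4 + \frac{1}{3} \cdot 12\right) = 2 \left(0 \cdot 0 + 2\right) - \left(-4 + 4\right) = 2 \left(0 + 2\right) - 0 = 2 \cdot 2 + 0 = 4 + 0 = 4$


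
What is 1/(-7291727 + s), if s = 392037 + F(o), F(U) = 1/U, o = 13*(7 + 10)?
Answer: -221/1524831489 ≈ -1.4493e-7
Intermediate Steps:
o = 221 (o = 13*17 = 221)
s = 86640178/221 (s = 392037 + 1/221 = 86640178/221 ≈ 3.9204e+5)
1/(-7291727 + s) = 1/(-7291727 + 86640178/221) = 1/(-1524831489/221) = -221/1524831489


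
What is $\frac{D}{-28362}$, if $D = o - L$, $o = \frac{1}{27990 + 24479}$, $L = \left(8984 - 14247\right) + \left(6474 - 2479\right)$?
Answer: $- \frac{66530693}{1488125778} \approx -0.044708$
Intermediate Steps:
$L = -1268$ ($L = -5263 + \left(6474 - 2479\right) = -5263 + 3995 = -1268$)
$o = \frac{1}{52469} \approx 1.9059 \cdot 10^{-5}$
$D = \frac{66530693}{52469}$ ($D = \frac{1}{52469} - -1268 = \frac{1}{52469} + 1268 = \frac{66530693}{52469} \approx 1268.0$)
$\frac{D}{-28362} = \frac{66530693}{52469 \left(-28362\right)} = \frac{66530693}{52469} \left(- \frac{1}{28362}\right) = - \frac{66530693}{1488125778}$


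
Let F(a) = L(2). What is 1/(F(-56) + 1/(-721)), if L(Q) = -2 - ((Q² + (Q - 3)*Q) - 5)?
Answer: 721/720 ≈ 1.0014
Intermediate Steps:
L(Q) = 3 - Q² - Q*(-3 + Q) (L(Q) = -2 - ((Q² + (-3 + Q)*Q) - 5) = -2 - ((Q² + Q*(-3 + Q)) - 5) = -2 - (-5 + Q² + Q*(-3 + Q)) = -2 + (5 - Q² - Q*(-3 + Q)) = 3 - Q² - Q*(-3 + Q))
F(a) = 1 (F(a) = 3 - 2*2² + 3*2 = 3 - 2*4 + 6 = 3 - 8 + 6 = 1)
1/(F(-56) + 1/(-721)) = 1/(1 + 1/(-721)) = 1/(1 - 1/721) = 1/(720/721) = 721/720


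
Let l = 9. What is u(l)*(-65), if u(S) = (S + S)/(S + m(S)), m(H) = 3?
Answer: -195/2 ≈ -97.500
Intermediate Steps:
u(S) = 2*S/(3 + S) (u(S) = (S + S)/(S + 3) = (2*S)/(3 + S) = 2*S/(3 + S))
u(l)*(-65) = (2*9/(3 + 9))*(-65) = (2*9/12)*(-65) = (2*9*(1/12))*(-65) = (3/2)*(-65) = -195/2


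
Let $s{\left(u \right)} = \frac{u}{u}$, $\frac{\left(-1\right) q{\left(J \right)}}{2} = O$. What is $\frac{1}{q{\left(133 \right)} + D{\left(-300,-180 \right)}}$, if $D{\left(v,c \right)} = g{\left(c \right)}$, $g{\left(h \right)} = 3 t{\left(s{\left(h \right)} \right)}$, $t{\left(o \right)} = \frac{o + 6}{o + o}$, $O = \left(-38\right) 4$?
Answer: $\frac{2}{629} \approx 0.0031797$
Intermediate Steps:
$O = -152$
$q{\left(J \right)} = 304$ ($q{\left(J \right)} = \left(-2\right) \left(-152\right) = 304$)
$s{\left(u \right)} = 1$
$t{\left(o \right)} = \frac{6 + o}{2 o}$
$g{\left(h \right)} = \frac{21}{2}$ ($g{\left(h \right)} = 3 \frac{6 + 1}{2 \cdot 1} = 3 \cdot \frac{1}{2} \cdot 1 \cdot 7 = 3 \cdot \frac{7}{2} = \frac{21}{2}$)
$D{\left(v,c \right)} = \frac{21}{2}$
$\frac{1}{q{\left(133 \right)} + D{\left(-300,-180 \right)}} = \frac{1}{304 + \frac{21}{2}} = \frac{1}{\frac{629}{2}} = \frac{2}{629}$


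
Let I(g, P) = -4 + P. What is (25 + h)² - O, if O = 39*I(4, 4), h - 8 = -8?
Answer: 625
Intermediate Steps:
h = 0 (h = 8 - 8 = 0)
O = 0 (O = 39*(-4 + 4) = 39*0 = 0)
(25 + h)² - O = (25 + 0)² - 1*0 = 25² + 0 = 625 + 0 = 625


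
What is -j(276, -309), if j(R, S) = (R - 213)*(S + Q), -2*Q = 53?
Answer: 42273/2 ≈ 21137.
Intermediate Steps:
Q = -53/2 (Q = -½*53 = -53/2 ≈ -26.500)
j(R, S) = (-213 + R)*(-53/2 + S) (j(R, S) = (R - 213)*(S - 53/2) = (-213 + R)*(-53/2 + S))
-j(276, -309) = -(11289/2 - 213*(-309) - 53/2*276 + 276*(-309)) = -(11289/2 + 65817 - 7314 - 85284) = -1*(-42273/2) = 42273/2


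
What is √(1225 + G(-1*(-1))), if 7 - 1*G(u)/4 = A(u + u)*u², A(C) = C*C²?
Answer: √1221 ≈ 34.943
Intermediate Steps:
A(C) = C³
G(u) = 28 - 32*u⁵ (G(u) = 28 - 4*(u + u)³*u² = 28 - 4*(2*u)³*u² = 28 - 4*8*u³*u² = 28 - 32*u⁵)
√(1225 + G(-1*(-1))) = √(1225 + (28 - 32*(-1*(-1))⁵)) = √(1225 + (28 - 32*1⁵)) = √(1225 + (28 - 32*1)) = √(1225 + (28 - 32)) = √(1225 - 4) = √1221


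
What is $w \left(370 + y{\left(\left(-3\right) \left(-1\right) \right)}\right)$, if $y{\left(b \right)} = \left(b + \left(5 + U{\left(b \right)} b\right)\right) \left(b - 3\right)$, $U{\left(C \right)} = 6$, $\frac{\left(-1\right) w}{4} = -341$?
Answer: $504680$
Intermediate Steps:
$w = 1364$ ($w = \left(-4\right) \left(-341\right) = 1364$)
$y{\left(b \right)} = \left(-3 + b\right) \left(5 + 7 b\right)$ ($y{\left(b \right)} = \left(b + \left(5 + 6 b\right)\right) \left(b - 3\right) = \left(5 + 7 b\right) \left(-3 + b\right) = \left(-3 + b\right) \left(5 + 7 b\right)$)
$w \left(370 + y{\left(\left(-3\right) \left(-1\right) \right)}\right) = 1364 \left(370 - \left(15 - 63 + 16 \left(-3\right) \left(-1\right)\right)\right) = 1364 \left(370 - \left(63 - 63\right)\right) = 1364 \left(370 - 0\right) = 1364 \left(370 + 0\right) = 1364 \cdot 370 = 504680$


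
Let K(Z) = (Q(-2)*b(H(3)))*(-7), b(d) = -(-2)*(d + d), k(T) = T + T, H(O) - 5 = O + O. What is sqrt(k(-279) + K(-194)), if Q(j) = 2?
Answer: I*sqrt(1174) ≈ 34.264*I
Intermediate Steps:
H(O) = 5 + 2*O (H(O) = 5 + (O + O) = 5 + 2*O)
k(T) = 2*T
b(d) = 4*d (b(d) = -(-2)*2*d = -(-4)*d = 4*d)
K(Z) = -616 (K(Z) = (2*(4*(5 + 2*3)))*(-7) = (2*(4*(5 + 6)))*(-7) = (2*(4*11))*(-7) = (2*44)*(-7) = 88*(-7) = -616)
sqrt(k(-279) + K(-194)) = sqrt(2*(-279) - 616) = sqrt(-558 - 616) = sqrt(-1174) = I*sqrt(1174)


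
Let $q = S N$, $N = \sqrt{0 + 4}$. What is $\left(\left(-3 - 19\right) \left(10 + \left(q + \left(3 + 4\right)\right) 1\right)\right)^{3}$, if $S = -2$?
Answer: $-23393656$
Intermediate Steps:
$N = 2$ ($N = \sqrt{4} = 2$)
$q = -4$ ($q = \left(-2\right) 2 = -4$)
$\left(\left(-3 - 19\right) \left(10 + \left(q + \left(3 + 4\right)\right) 1\right)\right)^{3} = \left(\left(-3 - 19\right) \left(10 + \left(-4 + \left(3 + 4\right)\right) 1\right)\right)^{3} = \left(- 22 \left(10 + \left(-4 + 7\right) 1\right)\right)^{3} = \left(- 22 \left(10 + 3 \cdot 1\right)\right)^{3} = \left(- 22 \left(10 + 3\right)\right)^{3} = \left(\left(-22\right) 13\right)^{3} = \left(-286\right)^{3} = -23393656$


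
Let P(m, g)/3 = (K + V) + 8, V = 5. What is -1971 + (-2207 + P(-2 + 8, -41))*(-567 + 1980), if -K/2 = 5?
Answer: -3107745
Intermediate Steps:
K = -10 (K = -2*5 = -10)
P(m, g) = 9 (P(m, g) = 3*((-10 + 5) + 8) = 3*(-5 + 8) = 3*3 = 9)
-1971 + (-2207 + P(-2 + 8, -41))*(-567 + 1980) = -1971 + (-2207 + 9)*(-567 + 1980) = -1971 - 2198*1413 = -1971 - 3105774 = -3107745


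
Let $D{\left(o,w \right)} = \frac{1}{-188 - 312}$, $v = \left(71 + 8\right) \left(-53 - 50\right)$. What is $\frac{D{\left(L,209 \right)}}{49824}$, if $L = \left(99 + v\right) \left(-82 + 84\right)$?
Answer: $- \frac{1}{24912000} \approx -4.0141 \cdot 10^{-8}$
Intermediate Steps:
$v = -8137$ ($v = 79 \left(-103\right) = -8137$)
$L = -16076$ ($L = \left(99 - 8137\right) \left(-82 + 84\right) = \left(-8038\right) 2 = -16076$)
$D{\left(o,w \right)} = - \frac{1}{500}$ ($D{\left(o,w \right)} = \frac{1}{-500} = - \frac{1}{500}$)
$\frac{D{\left(L,209 \right)}}{49824} = - \frac{1}{500 \cdot 49824} = \left(- \frac{1}{500}\right) \frac{1}{49824} = - \frac{1}{24912000}$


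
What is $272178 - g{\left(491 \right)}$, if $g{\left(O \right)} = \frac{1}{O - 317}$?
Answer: $\frac{47358971}{174} \approx 2.7218 \cdot 10^{5}$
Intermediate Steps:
$g{\left(O \right)} = \frac{1}{-317 + O}$
$272178 - g{\left(491 \right)} = 272178 - \frac{1}{-317 + 491} = 272178 - \frac{1}{174} = \frac{47358971}{174}$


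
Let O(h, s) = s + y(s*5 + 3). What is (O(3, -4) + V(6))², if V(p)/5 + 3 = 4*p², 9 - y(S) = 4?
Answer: 498436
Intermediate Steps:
y(S) = 5 (y(S) = 9 - 1*4 = 9 - 4 = 5)
O(h, s) = 5 + s (O(h, s) = s + 5 = 5 + s)
V(p) = -15 + 20*p² (V(p) = -15 + 5*(4*p²) = -15 + 20*p²)
(O(3, -4) + V(6))² = ((5 - 4) + (-15 + 20*6²))² = (1 + (-15 + 20*36))² = (1 + (-15 + 720))² = (1 + 705)² = 706² = 498436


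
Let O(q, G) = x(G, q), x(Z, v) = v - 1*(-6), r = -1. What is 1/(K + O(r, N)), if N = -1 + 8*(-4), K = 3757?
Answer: 1/3762 ≈ 0.00026582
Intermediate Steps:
N = -33 (N = -1 - 32 = -33)
x(Z, v) = 6 + v (x(Z, v) = v + 6 = 6 + v)
O(q, G) = 6 + q
1/(K + O(r, N)) = 1/(3757 + (6 - 1)) = 1/(3757 + 5) = 1/3762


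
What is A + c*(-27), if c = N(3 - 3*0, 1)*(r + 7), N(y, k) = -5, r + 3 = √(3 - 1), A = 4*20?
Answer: 620 + 135*√2 ≈ 810.92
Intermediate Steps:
A = 80
r = -3 + √2 (r = -3 + √(3 - 1) = -3 + √2 ≈ -1.5858)
c = -20 - 5*√2 (c = -5*((-3 + √2) + 7) = -5*(4 + √2) = -20 - 5*√2 ≈ -27.071)
A + c*(-27) = 80 + (-20 - 5*√2)*(-27) = 80 + (540 + 135*√2) = 620 + 135*√2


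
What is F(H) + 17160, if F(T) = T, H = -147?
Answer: 17013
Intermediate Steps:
F(H) + 17160 = -147 + 17160 = 17013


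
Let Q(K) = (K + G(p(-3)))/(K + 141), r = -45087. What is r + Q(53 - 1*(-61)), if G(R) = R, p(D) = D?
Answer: -3832358/85 ≈ -45087.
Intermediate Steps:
Q(K) = (-3 + K)/(141 + K) (Q(K) = (K - 3)/(K + 141) = (-3 + K)/(141 + K))
r + Q(53 - 1*(-61)) = -45087 + (-3 + (53 - 1*(-61)))/(141 + (53 - 1*(-61))) = -45087 + (-3 + (53 + 61))/(141 + (53 + 61)) = -45087 + (-3 + 114)/(141 + 114) = -45087 + 111/255 = -45087 + (1/255)*111 = -45087 + 37/85 = -3832358/85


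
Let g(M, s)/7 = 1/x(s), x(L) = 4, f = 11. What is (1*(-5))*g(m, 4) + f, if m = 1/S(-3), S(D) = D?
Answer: 9/4 ≈ 2.2500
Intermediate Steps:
m = -⅓ (m = 1/(-3) = -⅓ ≈ -0.33333)
g(M, s) = 7/4
(1*(-5))*g(m, 4) + f = (1*(-5))*(7/4) + 11 = -5*7/4 + 11 = -35/4 + 11 = 9/4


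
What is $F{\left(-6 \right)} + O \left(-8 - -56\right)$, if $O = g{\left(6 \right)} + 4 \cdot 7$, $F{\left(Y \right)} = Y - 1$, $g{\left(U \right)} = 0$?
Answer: $1337$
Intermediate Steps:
$F{\left(Y \right)} = -1 + Y$
$O = 28$ ($O = 0 + 4 \cdot 7 = 0 + 28 = 28$)
$F{\left(-6 \right)} + O \left(-8 - -56\right) = \left(-1 - 6\right) + 28 \left(-8 - -56\right) = -7 + 28 \left(-8 + 56\right) = -7 + 28 \cdot 48 = -7 + 1344 = 1337$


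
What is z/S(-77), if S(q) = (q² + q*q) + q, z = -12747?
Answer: -607/561 ≈ -1.0820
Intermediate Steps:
S(q) = q + 2*q² (S(q) = (q² + q²) + q = 2*q² + q = q + 2*q²)
z/S(-77) = -12747*(-1/(77*(1 + 2*(-77)))) = -12747*(-1/(77*(1 - 154))) = -12747/((-77*(-153))) = -12747/11781 = -12747*1/11781 = -607/561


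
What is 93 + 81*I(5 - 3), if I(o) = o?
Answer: 255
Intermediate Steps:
93 + 81*I(5 - 3) = 93 + 81*(5 - 3) = 93 + 81*2 = 93 + 162 = 255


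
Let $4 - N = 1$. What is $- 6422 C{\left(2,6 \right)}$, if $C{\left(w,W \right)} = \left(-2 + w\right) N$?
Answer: $0$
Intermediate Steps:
$N = 3$ ($N = 4 - 1 = 3$)
$C{\left(w,W \right)} = -6 + 3 w$ ($C{\left(w,W \right)} = \left(-2 + w\right) 3 = -6 + 3 w$)
$- 6422 C{\left(2,6 \right)} = - 6422 \left(-6 + 3 \cdot 2\right) = - 6422 \left(-6 + 6\right) = \left(-6422\right) 0 = 0$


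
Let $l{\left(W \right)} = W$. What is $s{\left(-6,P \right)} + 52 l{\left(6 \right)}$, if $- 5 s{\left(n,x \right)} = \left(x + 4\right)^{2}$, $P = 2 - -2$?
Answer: $\frac{1496}{5} \approx 299.2$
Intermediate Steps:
$P = 4$ ($P = 2 + 2 = 4$)
$s{\left(n,x \right)} = - \frac{\left(4 + x\right)^{2}}{5}$ ($s{\left(n,x \right)} = - \frac{\left(x + 4\right)^{2}}{5} = - \frac{\left(4 + x\right)^{2}}{5}$)
$s{\left(-6,P \right)} + 52 l{\left(6 \right)} = - \frac{\left(4 + 4\right)^{2}}{5} + 52 \cdot 6 = - \frac{8^{2}}{5} + 312 = \left(- \frac{1}{5}\right) 64 + 312 = - \frac{64}{5} + 312 = \frac{1496}{5}$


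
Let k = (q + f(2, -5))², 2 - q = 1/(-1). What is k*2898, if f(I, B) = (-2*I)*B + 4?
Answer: 2112642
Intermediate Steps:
q = 3 (q = 2 - 1/(-1) = 2 - 1*(-1) = 2 + 1 = 3)
f(I, B) = 4 - 2*B*I (f(I, B) = -2*B*I + 4 = 4 - 2*B*I)
k = 729 (k = (3 + (4 - 2*(-5)*2))² = (3 + (4 + 20))² = (3 + 24)² = 27² = 729)
k*2898 = 729*2898 = 2112642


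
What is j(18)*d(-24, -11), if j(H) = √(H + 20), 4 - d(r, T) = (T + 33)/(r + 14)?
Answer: 31*√38/5 ≈ 38.219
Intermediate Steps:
d(r, T) = 4 - (33 + T)/(14 + r) (d(r, T) = 4 - (T + 33)/(r + 14) = 4 - (33 + T)/(14 + r))
j(H) = √(20 + H)
j(18)*d(-24, -11) = √(20 + 18)*((23 - 1*(-11) + 4*(-24))/(14 - 24)) = √38*((23 + 11 - 96)/(-10)) = √38*(-⅒*(-62)) = √38*(31/5) = 31*√38/5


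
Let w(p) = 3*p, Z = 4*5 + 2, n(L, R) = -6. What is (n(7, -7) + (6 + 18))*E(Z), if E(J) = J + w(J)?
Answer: 1584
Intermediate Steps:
Z = 22 (Z = 20 + 2 = 22)
E(J) = 4*J (E(J) = J + 3*J = 4*J)
(n(7, -7) + (6 + 18))*E(Z) = (-6 + (6 + 18))*(4*22) = (-6 + 24)*88 = 18*88 = 1584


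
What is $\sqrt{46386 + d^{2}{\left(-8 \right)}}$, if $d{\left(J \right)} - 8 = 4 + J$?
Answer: $\sqrt{46402} \approx 215.41$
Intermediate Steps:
$d{\left(J \right)} = 12 + J$ ($d{\left(J \right)} = 8 + \left(4 + J\right) = 12 + J$)
$\sqrt{46386 + d^{2}{\left(-8 \right)}} = \sqrt{46386 + \left(12 - 8\right)^{2}} = \sqrt{46386 + 4^{2}} = \sqrt{46386 + 16} = \sqrt{46402}$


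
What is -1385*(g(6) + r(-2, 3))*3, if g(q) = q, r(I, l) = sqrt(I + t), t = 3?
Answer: -29085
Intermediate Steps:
r(I, l) = sqrt(3 + I) (r(I, l) = sqrt(I + 3) = sqrt(3 + I))
-1385*(g(6) + r(-2, 3))*3 = -1385*(6 + sqrt(3 - 2))*3 = -1385*(6 + sqrt(1))*3 = -1385*(6 + 1)*3 = -9695*3 = -1385*21 = -29085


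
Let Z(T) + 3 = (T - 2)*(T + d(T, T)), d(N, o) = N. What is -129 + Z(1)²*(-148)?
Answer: -3829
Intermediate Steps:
Z(T) = -3 + 2*T*(-2 + T) (Z(T) = -3 + (T - 2)*(T + T) = -3 + (-2 + T)*(2*T) = -3 + 2*T*(-2 + T))
-129 + Z(1)²*(-148) = -129 + (-3 - 4*1 + 2*1²)²*(-148) = -129 + (-3 - 4 + 2*1)²*(-148) = -129 + (-3 - 4 + 2)²*(-148) = -129 + (-5)²*(-148) = -129 + 25*(-148) = -129 - 3700 = -3829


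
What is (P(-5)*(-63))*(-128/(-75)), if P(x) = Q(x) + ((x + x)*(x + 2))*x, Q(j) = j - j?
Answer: 16128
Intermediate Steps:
Q(j) = 0
P(x) = 2*x²*(2 + x) (P(x) = 0 + ((x + x)*(x + 2))*x = 0 + ((2*x)*(2 + x))*x = 0 + (2*x*(2 + x))*x = 0 + 2*x²*(2 + x) = 2*x²*(2 + x))
(P(-5)*(-63))*(-128/(-75)) = ((2*(-5)²*(2 - 5))*(-63))*(-128/(-75)) = ((2*25*(-3))*(-63))*(-128*(-1/75)) = -150*(-63)*(128/75) = 9450*(128/75) = 16128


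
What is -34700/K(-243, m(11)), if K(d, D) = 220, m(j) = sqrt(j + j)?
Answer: -1735/11 ≈ -157.73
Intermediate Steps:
m(j) = sqrt(2)*sqrt(j) (m(j) = sqrt(2*j) = sqrt(2)*sqrt(j))
-34700/K(-243, m(11)) = -34700/220 = -34700*1/220 = -1735/11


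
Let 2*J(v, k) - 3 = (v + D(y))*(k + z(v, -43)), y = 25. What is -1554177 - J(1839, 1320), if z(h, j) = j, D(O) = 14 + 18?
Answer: -2748812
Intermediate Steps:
D(O) = 32
J(v, k) = 3/2 + (-43 + k)*(32 + v)/2 (J(v, k) = 3/2 + ((v + 32)*(k - 43))/2 = 3/2 + ((32 + v)*(-43 + k))/2 = 3/2 + ((-43 + k)*(32 + v))/2 = 3/2 + (-43 + k)*(32 + v)/2)
-1554177 - J(1839, 1320) = -1554177 - (-1373/2 + 16*1320 - 43/2*1839 + (1/2)*1320*1839) = -1554177 - (-1373/2 + 21120 - 79077/2 + 1213740) = -1554177 - 1*1194635 = -1554177 - 1194635 = -2748812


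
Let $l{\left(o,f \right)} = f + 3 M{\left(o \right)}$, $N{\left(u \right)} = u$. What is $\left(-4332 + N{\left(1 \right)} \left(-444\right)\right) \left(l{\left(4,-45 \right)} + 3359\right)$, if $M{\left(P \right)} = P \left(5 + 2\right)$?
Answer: $-16228848$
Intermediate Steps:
$M{\left(P \right)} = 7 P$ ($M{\left(P \right)} = P 7 = 7 P$)
$l{\left(o,f \right)} = f + 21 o$ ($l{\left(o,f \right)} = f + 3 \cdot 7 o = f + 21 o$)
$\left(-4332 + N{\left(1 \right)} \left(-444\right)\right) \left(l{\left(4,-45 \right)} + 3359\right) = \left(-4332 + 1 \left(-444\right)\right) \left(\left(-45 + 21 \cdot 4\right) + 3359\right) = \left(-4332 - 444\right) \left(\left(-45 + 84\right) + 3359\right) = - 4776 \left(39 + 3359\right) = \left(-4776\right) 3398 = -16228848$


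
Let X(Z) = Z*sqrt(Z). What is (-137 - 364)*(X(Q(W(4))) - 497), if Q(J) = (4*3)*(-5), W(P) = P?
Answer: 248997 + 60120*I*sqrt(15) ≈ 2.49e+5 + 2.3284e+5*I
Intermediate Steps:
Q(J) = -60 (Q(J) = 12*(-5) = -60)
X(Z) = Z**(3/2)
(-137 - 364)*(X(Q(W(4))) - 497) = (-137 - 364)*((-60)**(3/2) - 497) = -501*(-120*I*sqrt(15) - 497) = -501*(-497 - 120*I*sqrt(15)) = 248997 + 60120*I*sqrt(15)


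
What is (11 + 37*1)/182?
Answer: 24/91 ≈ 0.26374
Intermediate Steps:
(11 + 37*1)/182 = (11 + 37)*(1/182) = 48*(1/182) = 24/91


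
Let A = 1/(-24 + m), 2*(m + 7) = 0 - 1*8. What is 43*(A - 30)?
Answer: -45193/35 ≈ -1291.2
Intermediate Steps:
m = -11 (m = -7 + (0 - 1*8)/2 = -7 + (0 - 8)/2 = -7 + (½)*(-8) = -7 - 4 = -11)
A = -1/35 (A = 1/(-24 - 11) = 1/(-35) = -1/35 ≈ -0.028571)
43*(A - 30) = 43*(-1/35 - 30) = 43*(-1051/35) = -45193/35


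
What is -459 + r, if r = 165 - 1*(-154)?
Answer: -140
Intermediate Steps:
r = 319 (r = 165 + 154 = 319)
-459 + r = -459 + 319 = -140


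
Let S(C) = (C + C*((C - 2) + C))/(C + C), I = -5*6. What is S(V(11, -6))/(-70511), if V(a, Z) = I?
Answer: 61/141022 ≈ 0.00043256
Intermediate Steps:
I = -30
V(a, Z) = -30
S(C) = (C + C*(-2 + 2*C))/(2*C) (S(C) = (C + C*((-2 + C) + C))/((2*C)) = (C + C*(-2 + 2*C))*(1/(2*C)) = (C + C*(-2 + 2*C))/(2*C))
S(V(11, -6))/(-70511) = (-½ - 30)/(-70511) = -61/2*(-1/70511) = 61/141022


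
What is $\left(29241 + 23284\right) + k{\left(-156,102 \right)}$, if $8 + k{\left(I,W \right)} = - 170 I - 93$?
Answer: $78944$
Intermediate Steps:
$k{\left(I,W \right)} = -101 - 170 I$ ($k{\left(I,W \right)} = -8 - \left(93 + 170 I\right) = -101 - 170 I$)
$\left(29241 + 23284\right) + k{\left(-156,102 \right)} = \left(29241 + 23284\right) - -26419 = 52525 + \left(-101 + 26520\right) = 52525 + 26419 = 78944$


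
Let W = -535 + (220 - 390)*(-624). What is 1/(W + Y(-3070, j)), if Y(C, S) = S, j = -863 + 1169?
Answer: 1/105851 ≈ 9.4472e-6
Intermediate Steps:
j = 306
W = 105545 (W = -535 - 170*(-624) = -535 + 106080 = 105545)
1/(W + Y(-3070, j)) = 1/(105545 + 306) = 1/105851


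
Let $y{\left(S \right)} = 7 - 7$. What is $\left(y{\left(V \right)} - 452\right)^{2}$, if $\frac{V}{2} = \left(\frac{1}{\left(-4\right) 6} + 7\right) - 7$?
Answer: $204304$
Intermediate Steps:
$V = - \frac{1}{12}$ ($V = 2 \left(\left(\frac{1}{\left(-4\right) 6} + 7\right) - 7\right) = 2 \left(\left(\frac{1}{-24} + 7\right) - 7\right) = 2 \left(\left(- \frac{1}{24} + 7\right) - 7\right) = 2 \left(\frac{167}{24} - 7\right) = 2 \left(- \frac{1}{24}\right) = - \frac{1}{12} \approx -0.083333$)
$y{\left(S \right)} = 0$ ($y{\left(S \right)} = 7 - 7 = 0$)
$\left(y{\left(V \right)} - 452\right)^{2} = \left(0 - 452\right)^{2} = \left(-452\right)^{2} = 204304$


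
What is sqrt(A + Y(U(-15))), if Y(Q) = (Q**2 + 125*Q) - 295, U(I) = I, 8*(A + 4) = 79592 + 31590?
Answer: 11*sqrt(395)/2 ≈ 109.31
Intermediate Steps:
A = 55575/4 (A = -4 + (79592 + 31590)/8 = -4 + (1/8)*111182 = -4 + 55591/4 = 55575/4 ≈ 13894.)
Y(Q) = -295 + Q**2 + 125*Q
sqrt(A + Y(U(-15))) = sqrt(55575/4 + (-295 + (-15)**2 + 125*(-15))) = sqrt(55575/4 + (-295 + 225 - 1875)) = sqrt(55575/4 - 1945) = sqrt(47795/4) = 11*sqrt(395)/2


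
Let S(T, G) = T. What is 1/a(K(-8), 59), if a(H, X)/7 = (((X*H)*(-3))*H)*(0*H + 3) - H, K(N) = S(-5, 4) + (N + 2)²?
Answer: -1/3572254 ≈ -2.7994e-7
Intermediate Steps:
K(N) = -5 + (2 + N)² (K(N) = -5 + (N + 2)² = -5 + (2 + N)²)
a(H, X) = -7*H - 63*X*H² (a(H, X) = 7*((((X*H)*(-3))*H)*(0*H + 3) - H) = 7*((((H*X)*(-3))*H)*(0 + 3) - H) = 7*(((-3*H*X)*H)*3 - H) = 7*(-3*X*H²*3 - H) = 7*(-9*X*H² - H) = 7*(-H - 9*X*H²) = -7*H - 63*X*H²)
1/a(K(-8), 59) = 1/(-7*(-5 + (2 - 8)²)*(1 + 9*(-5 + (2 - 8)²)*59)) = 1/(-7*(-5 + (-6)²)*(1 + 9*(-5 + (-6)²)*59)) = 1/(-7*(-5 + 36)*(1 + 9*(-5 + 36)*59)) = 1/(-7*31*(1 + 9*31*59)) = 1/(-7*31*(1 + 16461)) = 1/(-7*31*16462) = 1/(-3572254) = -1/3572254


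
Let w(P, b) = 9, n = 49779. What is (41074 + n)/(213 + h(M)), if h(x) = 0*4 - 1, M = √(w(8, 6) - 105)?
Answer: 90853/212 ≈ 428.55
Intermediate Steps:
M = 4*I*√6 (M = √(9 - 105) = √(-96) = 4*I*√6 ≈ 9.798*I)
h(x) = -1 (h(x) = 0 - 1 = -1)
(41074 + n)/(213 + h(M)) = (41074 + 49779)/(213 - 1) = 90853/212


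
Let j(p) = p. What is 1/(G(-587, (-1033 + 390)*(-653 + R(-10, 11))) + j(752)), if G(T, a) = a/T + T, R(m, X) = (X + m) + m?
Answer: -587/328811 ≈ -0.0017852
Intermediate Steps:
R(m, X) = X + 2*m
G(T, a) = T + a/T (G(T, a) = a/T + T = T + a/T)
1/(G(-587, (-1033 + 390)*(-653 + R(-10, 11))) + j(752)) = 1/((-587 + ((-1033 + 390)*(-653 + (11 + 2*(-10))))/(-587)) + 752) = 1/((-587 - 643*(-653 + (11 - 20))*(-1/587)) + 752) = 1/((-587 - 643*(-653 - 9)*(-1/587)) + 752) = 1/((-587 - 643*(-662)*(-1/587)) + 752) = 1/((-587 + 425666*(-1/587)) + 752) = 1/((-587 - 425666/587) + 752) = 1/(-770235/587 + 752) = 1/(-328811/587) = -587/328811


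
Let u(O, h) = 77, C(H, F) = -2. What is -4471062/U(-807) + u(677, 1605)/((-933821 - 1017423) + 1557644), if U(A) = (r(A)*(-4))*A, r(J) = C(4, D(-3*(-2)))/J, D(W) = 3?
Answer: -219976250477/393600 ≈ -5.5888e+5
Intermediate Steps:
r(J) = -2/J
U(A) = 8 (U(A) = (-2/A*(-4))*A = (8/A)*A = 8)
-4471062/U(-807) + u(677, 1605)/((-933821 - 1017423) + 1557644) = -4471062/8 + 77/((-933821 - 1017423) + 1557644) = -4471062*⅛ + 77/(-1951244 + 1557644) = -2235531/4 + 77/(-393600) = -2235531/4 + 77*(-1/393600) = -2235531/4 - 77/393600 = -219976250477/393600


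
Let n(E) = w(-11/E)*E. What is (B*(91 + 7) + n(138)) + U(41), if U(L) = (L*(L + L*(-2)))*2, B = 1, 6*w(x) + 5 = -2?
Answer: -3425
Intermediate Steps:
w(x) = -7/6 (w(x) = -⅚ + (⅙)*(-2) = -⅚ - ⅓ = -7/6)
n(E) = -7*E/6
U(L) = -2*L² (U(L) = (L*(L - 2*L))*2 = (L*(-L))*2 = -L²*2 = -2*L²)
(B*(91 + 7) + n(138)) + U(41) = (1*(91 + 7) - 7/6*138) - 2*41² = (1*98 - 161) - 2*1681 = (98 - 161) - 3362 = -63 - 3362 = -3425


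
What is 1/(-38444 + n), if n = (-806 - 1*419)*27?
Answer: -1/71519 ≈ -1.3982e-5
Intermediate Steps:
n = -33075 (n = (-806 - 419)*27 = -1225*27 = -33075)
1/(-38444 + n) = 1/(-38444 - 33075) = 1/(-71519) = -1/71519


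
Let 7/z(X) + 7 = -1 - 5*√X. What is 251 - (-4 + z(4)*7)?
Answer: 4639/18 ≈ 257.72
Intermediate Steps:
z(X) = 7/(-8 - 5*√X) (z(X) = 7/(-7 + (-1 - 5*√X)) = 7/(-8 - 5*√X))
251 - (-4 + z(4)*7) = 251 - (-4 - 7/(8 + 5*√4)*7) = 251 - (-4 - 7/(8 + 5*2)*7) = 251 - (-4 - 7/(8 + 10)*7) = 251 - (-4 - 7/18*7) = 251 - (-4 - 49/18) = 251 - 1*(-121/18) = 251 + 121/18 = 4639/18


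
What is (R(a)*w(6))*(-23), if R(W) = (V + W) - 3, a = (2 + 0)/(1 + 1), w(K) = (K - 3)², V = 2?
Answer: 0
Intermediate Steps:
w(K) = (-3 + K)²
a = 1 (a = 2/2 = 2*(½) = 1)
R(W) = -1 + W (R(W) = (2 + W) - 3 = -1 + W)
(R(a)*w(6))*(-23) = ((-1 + 1)*(-3 + 6)²)*(-23) = (0*3²)*(-23) = (0*9)*(-23) = 0*(-23) = 0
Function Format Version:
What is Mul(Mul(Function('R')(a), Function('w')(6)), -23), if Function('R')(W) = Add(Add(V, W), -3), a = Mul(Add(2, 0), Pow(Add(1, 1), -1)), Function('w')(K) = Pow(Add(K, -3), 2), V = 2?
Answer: 0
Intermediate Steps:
Function('w')(K) = Pow(Add(-3, K), 2)
a = 1 (a = Mul(2, Pow(2, -1)) = Mul(2, Rational(1, 2)) = 1)
Function('R')(W) = Add(-1, W) (Function('R')(W) = Add(Add(2, W), -3) = Add(-1, W))
Mul(Mul(Function('R')(a), Function('w')(6)), -23) = Mul(Mul(Add(-1, 1), Pow(Add(-3, 6), 2)), -23) = Mul(Mul(0, Pow(3, 2)), -23) = Mul(Mul(0, 9), -23) = Mul(0, -23) = 0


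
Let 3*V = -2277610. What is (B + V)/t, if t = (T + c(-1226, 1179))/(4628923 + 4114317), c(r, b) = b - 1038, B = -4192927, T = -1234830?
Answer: 129892992046840/3704067 ≈ 3.5068e+7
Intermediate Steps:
V = -2277610/3 (V = (1/3)*(-2277610) = -2277610/3 ≈ -7.5920e+5)
c(r, b) = -1038 + b
t = -1234689/8743240 (t = (-1234830 + (-1038 + 1179))/(4628923 + 4114317) = (-1234830 + 141)/8743240 = -1234689*1/8743240 = -1234689/8743240 ≈ -0.14122)
(B + V)/t = (-4192927 - 2277610/3)/(-1234689/8743240) = -14856391/3*(-8743240/1234689) = 129892992046840/3704067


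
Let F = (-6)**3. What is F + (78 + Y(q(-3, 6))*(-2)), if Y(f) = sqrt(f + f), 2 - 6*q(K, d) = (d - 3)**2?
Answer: -138 - 2*I*sqrt(21)/3 ≈ -138.0 - 3.055*I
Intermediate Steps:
F = -216
q(K, d) = 1/3 - (-3 + d)**2/6 (q(K, d) = 1/3 - (d - 3)**2/6 = 1/3 - (-3 + d)**2/6)
Y(f) = sqrt(2)*sqrt(f) (Y(f) = sqrt(2*f) = sqrt(2)*sqrt(f))
F + (78 + Y(q(-3, 6))*(-2)) = -216 + (78 + (sqrt(2)*sqrt(1/3 - (-3 + 6)**2/6))*(-2)) = -216 + (78 + (sqrt(2)*sqrt(1/3 - 1/6*3**2))*(-2)) = -216 + (78 + (sqrt(2)*sqrt(1/3 - 1/6*9))*(-2)) = -216 + (78 + (sqrt(2)*sqrt(1/3 - 3/2))*(-2)) = -216 + (78 + (sqrt(2)*sqrt(-7/6))*(-2)) = -216 + (78 + (sqrt(2)*(I*sqrt(42)/6))*(-2)) = -216 + (78 + (I*sqrt(21)/3)*(-2)) = -216 + (78 - 2*I*sqrt(21)/3) = -138 - 2*I*sqrt(21)/3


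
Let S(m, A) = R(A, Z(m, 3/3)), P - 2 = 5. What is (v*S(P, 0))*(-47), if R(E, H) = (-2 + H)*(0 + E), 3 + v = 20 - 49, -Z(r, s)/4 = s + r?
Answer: 0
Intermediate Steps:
P = 7 (P = 2 + 5 = 7)
Z(r, s) = -4*r - 4*s (Z(r, s) = -4*(s + r) = -4*(r + s) = -4*r - 4*s)
v = -32 (v = -3 + (20 - 49) = -3 - 29 = -32)
R(E, H) = E*(-2 + H) (R(E, H) = (-2 + H)*E = E*(-2 + H))
S(m, A) = A*(-6 - 4*m) (S(m, A) = A*(-2 + (-4*m - 12/3)) = A*(-2 + (-4*m - 4*1)) = A*(-2 + (-4*m - 4)) = A*(-2 + (-4 - 4*m)) = A*(-6 - 4*m))
(v*S(P, 0))*(-47) = -(-64)*0*(3 + 2*7)*(-47) = -(-64)*0*(3 + 14)*(-47) = -(-64)*0*17*(-47) = -32*0*(-47) = 0*(-47) = 0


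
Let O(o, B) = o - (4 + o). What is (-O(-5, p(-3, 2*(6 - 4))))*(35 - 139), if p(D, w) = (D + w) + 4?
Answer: -416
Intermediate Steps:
p(D, w) = 4 + D + w
O(o, B) = -4 (O(o, B) = o + (-4 - o) = -4)
(-O(-5, p(-3, 2*(6 - 4))))*(35 - 139) = (-1*(-4))*(35 - 139) = 4*(-104) = -416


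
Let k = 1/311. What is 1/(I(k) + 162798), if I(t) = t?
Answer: 311/50630179 ≈ 6.1426e-6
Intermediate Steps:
k = 1/311 ≈ 0.0032154
1/(I(k) + 162798) = 1/(1/311 + 162798) = 1/(50630179/311) = 311/50630179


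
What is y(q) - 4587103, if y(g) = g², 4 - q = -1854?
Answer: -1134939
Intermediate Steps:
q = 1858 (q = 4 - 1*(-1854) = 4 + 1854 = 1858)
y(q) - 4587103 = 1858² - 4587103 = 3452164 - 4587103 = -1134939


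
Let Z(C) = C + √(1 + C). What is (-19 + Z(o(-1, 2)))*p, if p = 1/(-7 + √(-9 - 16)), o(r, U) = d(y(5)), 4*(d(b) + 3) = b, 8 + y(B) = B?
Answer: (5 - 7*I)*(2*√11 + 91*I)/296 ≈ 2.2641 + 1.3803*I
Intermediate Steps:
y(B) = -8 + B
d(b) = -3 + b/4
o(r, U) = -15/4 (o(r, U) = -3 + (-8 + 5)/4 = -3 + (¼)*(-3) = -3 - ¾ = -15/4)
p = (-7 - 5*I)/74 (p = 1/(-7 + √(-25)) = 1/(-7 + 5*I) = (-7 - 5*I)/74 ≈ -0.094595 - 0.067568*I)
(-19 + Z(o(-1, 2)))*p = (-19 + (-15/4 + √(1 - 15/4)))*(-7/74 - 5*I/74) = (-19 + (-15/4 + √(-11/4)))*(-7/74 - 5*I/74) = (-19 + (-15/4 + I*√11/2))*(-7/74 - 5*I/74) = (-91/4 + I*√11/2)*(-7/74 - 5*I/74)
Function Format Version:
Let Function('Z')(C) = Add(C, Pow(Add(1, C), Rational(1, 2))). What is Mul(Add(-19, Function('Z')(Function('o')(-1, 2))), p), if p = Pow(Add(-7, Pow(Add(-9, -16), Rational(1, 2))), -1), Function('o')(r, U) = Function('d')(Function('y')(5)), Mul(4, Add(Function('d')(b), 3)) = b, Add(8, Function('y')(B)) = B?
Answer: Mul(Rational(1, 296), Add(5, Mul(-7, I)), Add(Mul(2, Pow(11, Rational(1, 2))), Mul(91, I))) ≈ Add(2.2641, Mul(1.3803, I))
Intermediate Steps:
Function('y')(B) = Add(-8, B)
Function('d')(b) = Add(-3, Mul(Rational(1, 4), b))
Function('o')(r, U) = Rational(-15, 4) (Function('o')(r, U) = Add(-3, Mul(Rational(1, 4), Add(-8, 5))) = Add(-3, Mul(Rational(1, 4), -3)) = Add(-3, Rational(-3, 4)) = Rational(-15, 4))
p = Mul(Rational(1, 74), Add(-7, Mul(-5, I))) (p = Pow(Add(-7, Pow(-25, Rational(1, 2))), -1) = Pow(Add(-7, Mul(5, I)), -1) = Mul(Rational(1, 74), Add(-7, Mul(-5, I))) ≈ Add(-0.094595, Mul(-0.067568, I)))
Mul(Add(-19, Function('Z')(Function('o')(-1, 2))), p) = Mul(Add(-19, Add(Rational(-15, 4), Pow(Add(1, Rational(-15, 4)), Rational(1, 2)))), Add(Rational(-7, 74), Mul(Rational(-5, 74), I))) = Mul(Add(-19, Add(Rational(-15, 4), Pow(Rational(-11, 4), Rational(1, 2)))), Add(Rational(-7, 74), Mul(Rational(-5, 74), I))) = Mul(Add(-19, Add(Rational(-15, 4), Mul(Rational(1, 2), I, Pow(11, Rational(1, 2))))), Add(Rational(-7, 74), Mul(Rational(-5, 74), I))) = Mul(Add(Rational(-91, 4), Mul(Rational(1, 2), I, Pow(11, Rational(1, 2)))), Add(Rational(-7, 74), Mul(Rational(-5, 74), I)))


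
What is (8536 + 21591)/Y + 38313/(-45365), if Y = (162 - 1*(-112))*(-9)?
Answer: -33981191/2601630 ≈ -13.061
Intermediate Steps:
Y = -2466 (Y = (162 + 112)*(-9) = 274*(-9) = -2466)
(8536 + 21591)/Y + 38313/(-45365) = (8536 + 21591)/(-2466) + 38313/(-45365) = 30127*(-1/2466) + 38313*(-1/45365) = -30127/2466 - 891/1055 = -33981191/2601630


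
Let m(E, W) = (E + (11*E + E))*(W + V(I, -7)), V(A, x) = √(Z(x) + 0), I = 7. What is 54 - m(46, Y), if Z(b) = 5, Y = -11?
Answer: 6632 - 598*√5 ≈ 5294.8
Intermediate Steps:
V(A, x) = √5 (V(A, x) = √(5 + 0) = √5)
m(E, W) = 13*E*(W + √5) (m(E, W) = (E + (11*E + E))*(W + √5) = (E + 12*E)*(W + √5) = (13*E)*(W + √5) = 13*E*(W + √5))
54 - m(46, Y) = 54 - 13*46*(-11 + √5) = 54 - (-6578 + 598*√5) = 54 + (6578 - 598*√5) = 6632 - 598*√5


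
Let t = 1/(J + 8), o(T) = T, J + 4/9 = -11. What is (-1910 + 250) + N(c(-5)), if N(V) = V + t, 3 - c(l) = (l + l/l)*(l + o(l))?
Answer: -52616/31 ≈ -1697.3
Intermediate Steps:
J = -103/9 (J = -4/9 - 11 = -103/9 ≈ -11.444)
t = -9/31 (t = 1/(-103/9 + 8) = 1/(-31/9) = -9/31 ≈ -0.29032)
c(l) = 3 - 2*l*(1 + l) (c(l) = 3 - (l + l/l)*(l + l) = 3 - (l + 1)*2*l = 3 - (1 + l)*2*l = 3 - 2*l*(1 + l))
N(V) = -9/31 + V (N(V) = V - 9/31 = -9/31 + V)
(-1910 + 250) + N(c(-5)) = (-1910 + 250) + (-9/31 + (3 - 2*(-5) - 2*(-5)²)) = -1660 + (-9/31 + (3 + 10 - 2*25)) = -1660 + (-9/31 + (3 + 10 - 50)) = -1660 + (-9/31 - 37) = -1660 - 1156/31 = -52616/31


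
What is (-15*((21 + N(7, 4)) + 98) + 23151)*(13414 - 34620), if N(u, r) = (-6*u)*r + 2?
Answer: -505890336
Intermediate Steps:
N(u, r) = 2 - 6*r*u (N(u, r) = -6*r*u + 2 = 2 - 6*r*u)
(-15*((21 + N(7, 4)) + 98) + 23151)*(13414 - 34620) = (-15*((21 + (2 - 6*4*7)) + 98) + 23151)*(13414 - 34620) = (-15*((21 + (2 - 168)) + 98) + 23151)*(-21206) = (-15*((21 - 166) + 98) + 23151)*(-21206) = (-15*(-145 + 98) + 23151)*(-21206) = (-15*(-47) + 23151)*(-21206) = (705 + 23151)*(-21206) = 23856*(-21206) = -505890336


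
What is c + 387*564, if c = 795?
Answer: 219063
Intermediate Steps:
c + 387*564 = 795 + 387*564 = 795 + 218268 = 219063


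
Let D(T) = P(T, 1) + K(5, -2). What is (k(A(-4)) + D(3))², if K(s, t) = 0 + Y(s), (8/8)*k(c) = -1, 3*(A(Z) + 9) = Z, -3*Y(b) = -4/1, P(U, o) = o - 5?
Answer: 121/9 ≈ 13.444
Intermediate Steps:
P(U, o) = -5 + o
Y(b) = 4/3 (Y(b) = -(-4)/(3*1) = -(-4)/3 = -⅓*(-4) = 4/3)
A(Z) = -9 + Z/3
k(c) = -1
K(s, t) = 4/3 (K(s, t) = 0 + 4/3 = 4/3)
D(T) = -8/3 (D(T) = (-5 + 1) + 4/3 = -4 + 4/3 = -8/3)
(k(A(-4)) + D(3))² = (-1 - 8/3)² = (-11/3)² = 121/9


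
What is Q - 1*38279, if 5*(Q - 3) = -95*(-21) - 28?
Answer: -189413/5 ≈ -37883.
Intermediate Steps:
Q = 1982/5 (Q = 3 + (-95*(-21) - 28)/5 = 3 + (1995 - 28)/5 = 3 + (⅕)*1967 = 3 + 1967/5 = 1982/5 ≈ 396.40)
Q - 1*38279 = 1982/5 - 1*38279 = 1982/5 - 38279 = -189413/5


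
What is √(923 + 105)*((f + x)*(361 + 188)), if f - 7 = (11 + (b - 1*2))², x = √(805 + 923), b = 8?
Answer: 26352*√771 + 325008*√257 ≈ 5.9420e+6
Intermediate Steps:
x = 24*√3 (x = √1728 = 24*√3 ≈ 41.569)
f = 296 (f = 7 + (11 + (8 - 1*2))² = 7 + (11 + (8 - 2))² = 7 + (11 + 6)² = 7 + 17² = 7 + 289 = 296)
√(923 + 105)*((f + x)*(361 + 188)) = √(923 + 105)*((296 + 24*√3)*(361 + 188)) = √1028*((296 + 24*√3)*549) = (2*√257)*(162504 + 13176*√3) = 2*√257*(162504 + 13176*√3)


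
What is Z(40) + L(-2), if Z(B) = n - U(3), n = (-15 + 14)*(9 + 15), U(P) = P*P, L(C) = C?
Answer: -35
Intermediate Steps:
U(P) = P²
n = -24 (n = -1*24 = -24)
Z(B) = -33 (Z(B) = -24 - 1*3² = -24 - 1*9 = -24 - 9 = -33)
Z(40) + L(-2) = -33 - 2 = -35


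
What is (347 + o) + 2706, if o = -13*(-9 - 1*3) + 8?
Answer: 3217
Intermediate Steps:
o = 164 (o = -13*(-9 - 3) + 8 = -13*(-12) + 8 = 156 + 8 = 164)
(347 + o) + 2706 = (347 + 164) + 2706 = 511 + 2706 = 3217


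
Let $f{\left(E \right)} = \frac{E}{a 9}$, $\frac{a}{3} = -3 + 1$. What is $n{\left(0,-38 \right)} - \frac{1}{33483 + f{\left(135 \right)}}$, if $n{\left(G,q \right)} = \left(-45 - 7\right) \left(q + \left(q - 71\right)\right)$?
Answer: $\frac{511849882}{66961} \approx 7644.0$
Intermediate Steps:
$a = -6$ ($a = 3 \left(-3 + 1\right) = 3 \left(-2\right) = -6$)
$n{\left(G,q \right)} = 3692 - 104 q$ ($n{\left(G,q \right)} = - 52 \left(q + \left(-71 + q\right)\right) = - 52 \left(-71 + 2 q\right) = 3692 - 104 q$)
$f{\left(E \right)} = - \frac{E}{54}$ ($f{\left(E \right)} = \frac{E}{\left(-6\right) 9} = \frac{E}{-54} = E \left(- \frac{1}{54}\right) = - \frac{E}{54}$)
$n{\left(0,-38 \right)} - \frac{1}{33483 + f{\left(135 \right)}} = \left(3692 - -3952\right) - \frac{1}{33483 - \frac{5}{2}} = \left(3692 + 3952\right) - \frac{1}{33483 - \frac{5}{2}} = 7644 - \frac{1}{\frac{66961}{2}} = 7644 - \frac{2}{66961} = \frac{511849882}{66961}$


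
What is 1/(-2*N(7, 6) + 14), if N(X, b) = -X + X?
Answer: 1/14 ≈ 0.071429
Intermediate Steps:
N(X, b) = 0
1/(-2*N(7, 6) + 14) = 1/(-2*0 + 14) = 1/(0 + 14) = 1/14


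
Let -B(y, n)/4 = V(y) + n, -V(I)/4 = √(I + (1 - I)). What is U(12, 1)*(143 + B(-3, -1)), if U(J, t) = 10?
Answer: 1630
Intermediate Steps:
V(I) = -4 (V(I) = -4*√(I + (1 - I)) = -4*√1 = -4*1 = -4)
B(y, n) = 16 - 4*n (B(y, n) = -4*(-4 + n) = 16 - 4*n)
U(12, 1)*(143 + B(-3, -1)) = 10*(143 + (16 - 4*(-1))) = 10*(143 + (16 + 4)) = 10*(143 + 20) = 10*163 = 1630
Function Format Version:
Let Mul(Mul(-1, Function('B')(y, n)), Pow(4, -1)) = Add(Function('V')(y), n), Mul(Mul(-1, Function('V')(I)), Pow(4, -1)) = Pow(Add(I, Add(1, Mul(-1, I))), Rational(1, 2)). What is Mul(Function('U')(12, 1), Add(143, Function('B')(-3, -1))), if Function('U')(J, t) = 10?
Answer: 1630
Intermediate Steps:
Function('V')(I) = -4 (Function('V')(I) = Mul(-4, Pow(Add(I, Add(1, Mul(-1, I))), Rational(1, 2))) = Mul(-4, Pow(1, Rational(1, 2))) = Mul(-4, 1) = -4)
Function('B')(y, n) = Add(16, Mul(-4, n)) (Function('B')(y, n) = Mul(-4, Add(-4, n)) = Add(16, Mul(-4, n)))
Mul(Function('U')(12, 1), Add(143, Function('B')(-3, -1))) = Mul(10, Add(143, Add(16, Mul(-4, -1)))) = Mul(10, Add(143, Add(16, 4))) = Mul(10, Add(143, 20)) = Mul(10, 163) = 1630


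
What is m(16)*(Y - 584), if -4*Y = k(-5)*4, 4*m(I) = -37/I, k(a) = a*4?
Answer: 5217/16 ≈ 326.06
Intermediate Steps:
k(a) = 4*a
m(I) = -37/(4*I) (m(I) = (-37/I)/4 = -37/(4*I))
Y = 20 (Y = -4*(-5)*4/4 = -(-5)*4 = -1/4*(-80) = 20)
m(16)*(Y - 584) = (-37/4/16)*(20 - 584) = -37/4*1/16*(-564) = -37/64*(-564) = 5217/16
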